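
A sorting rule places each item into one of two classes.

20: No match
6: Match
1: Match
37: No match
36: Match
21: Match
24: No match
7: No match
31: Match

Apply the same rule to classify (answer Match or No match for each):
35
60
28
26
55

No match, No match, No match, Match, No match

Every 'Match' example satisfies: ≡ 1 (mod 5). None of the 'No match' examples do.
35: 35 mod 5 = 0 — lacks this property, so No match.
60: 60 mod 5 = 0 — lacks this property, so No match.
28: 28 mod 5 = 3 — lacks this property, so No match.
26: 26 mod 5 = 1 — matches, so Match.
55: 55 mod 5 = 0 — lacks this property, so No match.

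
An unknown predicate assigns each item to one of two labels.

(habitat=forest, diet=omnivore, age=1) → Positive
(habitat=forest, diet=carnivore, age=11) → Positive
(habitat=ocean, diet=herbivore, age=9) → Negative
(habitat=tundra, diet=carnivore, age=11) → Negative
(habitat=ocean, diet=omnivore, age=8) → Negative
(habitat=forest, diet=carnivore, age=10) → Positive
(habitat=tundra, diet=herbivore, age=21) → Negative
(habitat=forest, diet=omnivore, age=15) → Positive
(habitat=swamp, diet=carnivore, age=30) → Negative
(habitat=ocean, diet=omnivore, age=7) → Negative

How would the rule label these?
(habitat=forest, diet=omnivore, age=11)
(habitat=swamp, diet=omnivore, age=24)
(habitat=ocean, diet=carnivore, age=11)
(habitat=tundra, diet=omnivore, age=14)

The rule appears to be: habitat is forest.
Positive: (habitat=forest, diet=omnivore, age=11), since habitat is forest.
Negative: (habitat=swamp, diet=omnivore, age=24), since habitat is swamp.
Negative: (habitat=ocean, diet=carnivore, age=11), since habitat is ocean.
Negative: (habitat=tundra, diet=omnivore, age=14), since habitat is tundra.

Positive, Negative, Negative, Negative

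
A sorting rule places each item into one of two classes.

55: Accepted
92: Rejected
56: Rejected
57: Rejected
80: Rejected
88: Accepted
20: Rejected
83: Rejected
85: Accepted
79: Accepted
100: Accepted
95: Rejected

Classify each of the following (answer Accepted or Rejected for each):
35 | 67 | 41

Rejected, Accepted, Rejected

Every 'Accepted' example satisfies: ≡ 1 (mod 3). None of the 'Rejected' examples do.
35 → 35 mod 3 = 2 → Rejected. 67 → 67 mod 3 = 1 → Accepted. 41 → 41 mod 3 = 2 → Rejected.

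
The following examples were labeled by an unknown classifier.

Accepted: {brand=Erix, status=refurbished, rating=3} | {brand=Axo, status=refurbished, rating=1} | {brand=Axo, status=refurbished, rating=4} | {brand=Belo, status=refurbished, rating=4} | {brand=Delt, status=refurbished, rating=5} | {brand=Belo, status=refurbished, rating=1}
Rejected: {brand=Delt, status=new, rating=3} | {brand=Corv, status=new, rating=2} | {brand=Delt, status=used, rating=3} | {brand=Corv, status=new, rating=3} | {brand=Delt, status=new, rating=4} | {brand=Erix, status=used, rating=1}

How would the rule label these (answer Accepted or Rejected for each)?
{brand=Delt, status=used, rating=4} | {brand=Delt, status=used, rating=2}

Rejected, Rejected

The pattern is that an item is 'Accepted' exactly when: status is refurbished.
{brand=Delt, status=used, rating=4}: status is used, does not satisfy this → Rejected.
{brand=Delt, status=used, rating=2}: status is used, does not satisfy this → Rejected.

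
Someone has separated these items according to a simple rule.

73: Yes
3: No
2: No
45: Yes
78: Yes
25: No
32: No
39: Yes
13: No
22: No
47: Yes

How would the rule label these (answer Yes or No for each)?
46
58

Yes, Yes

The distinguishing property — at least 39 — holds for all the 'Yes' cases and none of the 'No' cases.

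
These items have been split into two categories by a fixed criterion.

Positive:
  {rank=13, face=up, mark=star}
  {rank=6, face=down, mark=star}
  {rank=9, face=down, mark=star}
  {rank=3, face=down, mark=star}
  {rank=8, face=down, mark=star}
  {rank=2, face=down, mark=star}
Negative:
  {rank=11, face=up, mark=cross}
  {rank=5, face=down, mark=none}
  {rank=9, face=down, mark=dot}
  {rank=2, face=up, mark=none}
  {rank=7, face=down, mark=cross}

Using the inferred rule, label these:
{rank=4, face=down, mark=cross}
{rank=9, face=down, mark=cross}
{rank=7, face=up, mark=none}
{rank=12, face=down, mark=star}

All 'Positive' examples share one property — mark is star — and every 'Negative' example lacks it.

Negative, Negative, Negative, Positive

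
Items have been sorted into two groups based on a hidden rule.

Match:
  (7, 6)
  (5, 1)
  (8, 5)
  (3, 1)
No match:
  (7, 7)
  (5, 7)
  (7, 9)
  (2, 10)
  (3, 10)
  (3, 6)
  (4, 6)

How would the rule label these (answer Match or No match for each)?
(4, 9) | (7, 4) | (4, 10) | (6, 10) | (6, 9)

No match, Match, No match, No match, No match

Comparing the two groups points to one rule — first > second.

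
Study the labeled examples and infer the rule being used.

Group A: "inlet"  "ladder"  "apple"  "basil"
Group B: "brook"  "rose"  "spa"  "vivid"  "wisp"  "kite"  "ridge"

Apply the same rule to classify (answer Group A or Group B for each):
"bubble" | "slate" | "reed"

Group A, Group A, Group B

All 'Group A' examples share one property — contains 'l' — and every 'Group B' example lacks it.
"bubble": has 'l', checks out → Group A. "slate": has 'l', checks out → Group A. "reed": no 'l', doesn't match → Group B.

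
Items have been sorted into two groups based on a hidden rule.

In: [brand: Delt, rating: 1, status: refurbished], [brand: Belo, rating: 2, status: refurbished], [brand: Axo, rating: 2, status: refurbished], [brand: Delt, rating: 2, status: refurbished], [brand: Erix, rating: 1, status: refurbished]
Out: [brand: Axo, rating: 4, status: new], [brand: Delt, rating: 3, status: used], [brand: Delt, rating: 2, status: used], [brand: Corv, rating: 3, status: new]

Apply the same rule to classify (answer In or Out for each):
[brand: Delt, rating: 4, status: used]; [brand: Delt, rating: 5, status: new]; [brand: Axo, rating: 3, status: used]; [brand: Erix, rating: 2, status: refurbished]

Out, Out, Out, In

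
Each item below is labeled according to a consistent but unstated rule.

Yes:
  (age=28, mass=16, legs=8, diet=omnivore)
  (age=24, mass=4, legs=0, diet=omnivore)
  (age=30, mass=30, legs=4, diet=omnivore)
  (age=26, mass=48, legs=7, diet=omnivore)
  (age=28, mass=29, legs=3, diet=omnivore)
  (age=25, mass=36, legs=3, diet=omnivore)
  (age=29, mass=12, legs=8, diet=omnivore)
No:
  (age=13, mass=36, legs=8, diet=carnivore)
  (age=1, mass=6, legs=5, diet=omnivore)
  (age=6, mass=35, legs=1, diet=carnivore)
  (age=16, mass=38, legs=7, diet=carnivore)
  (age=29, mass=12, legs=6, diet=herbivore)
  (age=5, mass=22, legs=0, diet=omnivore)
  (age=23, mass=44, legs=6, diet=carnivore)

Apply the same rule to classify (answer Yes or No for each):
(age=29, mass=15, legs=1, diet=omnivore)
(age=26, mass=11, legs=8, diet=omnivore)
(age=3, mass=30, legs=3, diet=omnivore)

Yes, Yes, No

All 'Yes' examples share one property — diet is omnivore AND age ≥ 6 — and every 'No' example lacks it.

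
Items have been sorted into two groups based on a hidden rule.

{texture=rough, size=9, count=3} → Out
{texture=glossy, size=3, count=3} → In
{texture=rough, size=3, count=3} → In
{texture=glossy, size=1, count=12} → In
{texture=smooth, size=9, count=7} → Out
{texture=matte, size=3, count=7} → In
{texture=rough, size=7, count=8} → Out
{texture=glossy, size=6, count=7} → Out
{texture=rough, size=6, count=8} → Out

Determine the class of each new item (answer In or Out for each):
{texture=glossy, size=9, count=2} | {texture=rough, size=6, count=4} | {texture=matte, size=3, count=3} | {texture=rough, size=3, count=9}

Out, Out, In, In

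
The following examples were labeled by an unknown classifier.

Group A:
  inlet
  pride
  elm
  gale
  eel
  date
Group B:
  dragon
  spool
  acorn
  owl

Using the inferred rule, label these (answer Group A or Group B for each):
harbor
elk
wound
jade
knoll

Group B, Group A, Group B, Group A, Group B

'Group A' ⟺ contains 'e'.
harbor: Group B (no 'e'). elk: Group A (has 'e'). wound: Group B (no 'e'). jade: Group A (has 'e'). knoll: Group B (no 'e').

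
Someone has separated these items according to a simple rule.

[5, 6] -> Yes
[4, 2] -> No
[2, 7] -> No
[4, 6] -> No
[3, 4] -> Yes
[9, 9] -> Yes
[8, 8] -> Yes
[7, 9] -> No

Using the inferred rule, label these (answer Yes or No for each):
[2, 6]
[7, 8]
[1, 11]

Rule: |first − second| ≤ 1. This holds for each 'Yes' example and fails for each 'No' one.
[2, 6]: |2−6| = 4 — fails this test, so No.
[7, 8]: |7−8| = 1 — fits, so Yes.
[1, 11]: |1−11| = 10 — fails this test, so No.

No, Yes, No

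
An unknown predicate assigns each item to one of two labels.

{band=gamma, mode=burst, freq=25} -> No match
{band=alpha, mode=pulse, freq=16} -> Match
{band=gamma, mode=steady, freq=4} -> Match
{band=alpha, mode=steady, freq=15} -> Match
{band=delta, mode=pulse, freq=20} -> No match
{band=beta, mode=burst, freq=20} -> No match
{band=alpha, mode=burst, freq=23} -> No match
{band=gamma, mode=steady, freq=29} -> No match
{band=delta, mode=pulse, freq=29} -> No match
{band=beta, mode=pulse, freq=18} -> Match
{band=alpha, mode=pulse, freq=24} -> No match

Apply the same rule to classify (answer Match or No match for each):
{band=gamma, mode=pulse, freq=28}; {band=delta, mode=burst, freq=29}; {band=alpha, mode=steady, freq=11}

No match, No match, Match

The common property of the 'Match' items is: freq ≤ 18. No 'No match' item has it.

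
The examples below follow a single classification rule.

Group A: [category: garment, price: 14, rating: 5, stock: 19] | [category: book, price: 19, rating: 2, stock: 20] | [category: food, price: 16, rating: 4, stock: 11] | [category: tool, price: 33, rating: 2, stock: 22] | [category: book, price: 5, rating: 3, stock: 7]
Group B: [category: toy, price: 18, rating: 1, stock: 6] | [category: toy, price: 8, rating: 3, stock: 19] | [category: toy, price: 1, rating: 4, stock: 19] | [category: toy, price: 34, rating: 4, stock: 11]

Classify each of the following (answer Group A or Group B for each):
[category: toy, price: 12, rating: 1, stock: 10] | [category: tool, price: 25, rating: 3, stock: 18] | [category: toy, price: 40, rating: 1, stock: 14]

Group B, Group A, Group B

The rule appears to be: category is not toy.
[category: toy, price: 12, rating: 1, stock: 10]: Group B (category is toy).
[category: tool, price: 25, rating: 3, stock: 18]: Group A (category is tool).
[category: toy, price: 40, rating: 1, stock: 14]: Group B (category is toy).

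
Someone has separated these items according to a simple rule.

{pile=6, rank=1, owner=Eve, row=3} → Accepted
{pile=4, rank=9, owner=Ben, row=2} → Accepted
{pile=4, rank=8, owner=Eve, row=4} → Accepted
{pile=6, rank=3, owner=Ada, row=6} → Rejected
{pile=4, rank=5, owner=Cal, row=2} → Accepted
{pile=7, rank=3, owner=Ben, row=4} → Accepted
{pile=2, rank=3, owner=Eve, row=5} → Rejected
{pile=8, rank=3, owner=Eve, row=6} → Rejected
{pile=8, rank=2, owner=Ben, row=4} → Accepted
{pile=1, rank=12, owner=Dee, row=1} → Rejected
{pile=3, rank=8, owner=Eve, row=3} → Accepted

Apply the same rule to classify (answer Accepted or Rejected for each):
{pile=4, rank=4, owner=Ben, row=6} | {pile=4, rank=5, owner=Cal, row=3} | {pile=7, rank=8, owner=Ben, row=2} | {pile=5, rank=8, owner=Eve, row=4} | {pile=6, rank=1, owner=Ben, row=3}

Rejected, Accepted, Accepted, Accepted, Accepted

The common property of the 'Accepted' items is: row ≥ 2 AND row ≤ 4. No 'Rejected' item has it.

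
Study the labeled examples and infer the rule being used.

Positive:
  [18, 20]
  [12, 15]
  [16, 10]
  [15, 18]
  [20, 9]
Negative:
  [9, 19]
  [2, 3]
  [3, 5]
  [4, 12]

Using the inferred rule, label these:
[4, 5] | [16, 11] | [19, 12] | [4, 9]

Negative, Positive, Positive, Negative

The classifier is using: first ≥ 10.
[4, 5]: first 4 — fails the rule, so Negative. [16, 11]: first 16 — qualifies, so Positive. [19, 12]: first 19 — qualifies, so Positive. [4, 9]: first 4 — fails the rule, so Negative.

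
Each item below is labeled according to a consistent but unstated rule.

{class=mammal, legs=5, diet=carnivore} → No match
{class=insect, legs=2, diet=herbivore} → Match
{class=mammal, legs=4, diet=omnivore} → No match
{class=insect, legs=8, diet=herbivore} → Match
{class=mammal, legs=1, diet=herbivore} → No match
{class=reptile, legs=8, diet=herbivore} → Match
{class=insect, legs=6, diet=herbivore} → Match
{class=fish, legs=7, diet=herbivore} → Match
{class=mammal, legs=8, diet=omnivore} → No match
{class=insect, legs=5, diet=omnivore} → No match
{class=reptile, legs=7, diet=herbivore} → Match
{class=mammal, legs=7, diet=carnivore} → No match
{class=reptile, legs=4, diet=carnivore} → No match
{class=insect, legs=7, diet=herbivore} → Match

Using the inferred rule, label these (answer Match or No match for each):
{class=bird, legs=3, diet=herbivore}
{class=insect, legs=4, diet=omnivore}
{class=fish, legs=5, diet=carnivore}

The rule appears to be: diet is herbivore AND legs ≥ 2.
Match: {class=bird, legs=3, diet=herbivore}, since diet is herbivore, legs = 3. No match: {class=insect, legs=4, diet=omnivore}, since diet is omnivore, legs = 4. No match: {class=fish, legs=5, diet=carnivore}, since diet is carnivore, legs = 5.

Match, No match, No match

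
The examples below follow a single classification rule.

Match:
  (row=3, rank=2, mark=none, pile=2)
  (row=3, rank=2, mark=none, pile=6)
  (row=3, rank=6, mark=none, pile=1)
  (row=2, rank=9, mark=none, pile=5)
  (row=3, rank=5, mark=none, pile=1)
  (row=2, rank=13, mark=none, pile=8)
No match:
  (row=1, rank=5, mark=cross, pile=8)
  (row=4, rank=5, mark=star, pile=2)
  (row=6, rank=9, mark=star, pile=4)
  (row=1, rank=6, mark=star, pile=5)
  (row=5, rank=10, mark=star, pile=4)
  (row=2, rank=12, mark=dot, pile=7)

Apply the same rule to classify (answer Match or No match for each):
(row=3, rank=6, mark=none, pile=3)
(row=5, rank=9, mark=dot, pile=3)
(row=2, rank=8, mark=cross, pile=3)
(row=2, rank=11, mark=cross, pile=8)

All 'Match' examples share one property — mark is none — and every 'No match' example lacks it.
Match: (row=3, rank=6, mark=none, pile=3), since mark is none. No match: (row=5, rank=9, mark=dot, pile=3), since mark is dot. No match: (row=2, rank=8, mark=cross, pile=3), since mark is cross. No match: (row=2, rank=11, mark=cross, pile=8), since mark is cross.

Match, No match, No match, No match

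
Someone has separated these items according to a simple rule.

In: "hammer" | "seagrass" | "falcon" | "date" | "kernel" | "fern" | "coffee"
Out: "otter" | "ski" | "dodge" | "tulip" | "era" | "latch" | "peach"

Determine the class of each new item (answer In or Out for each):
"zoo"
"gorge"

Out, Out

Every 'In' example satisfies: even length. None of the 'Out' examples do.
"zoo": length 3, does not pass → Out.
"gorge": length 5, does not pass → Out.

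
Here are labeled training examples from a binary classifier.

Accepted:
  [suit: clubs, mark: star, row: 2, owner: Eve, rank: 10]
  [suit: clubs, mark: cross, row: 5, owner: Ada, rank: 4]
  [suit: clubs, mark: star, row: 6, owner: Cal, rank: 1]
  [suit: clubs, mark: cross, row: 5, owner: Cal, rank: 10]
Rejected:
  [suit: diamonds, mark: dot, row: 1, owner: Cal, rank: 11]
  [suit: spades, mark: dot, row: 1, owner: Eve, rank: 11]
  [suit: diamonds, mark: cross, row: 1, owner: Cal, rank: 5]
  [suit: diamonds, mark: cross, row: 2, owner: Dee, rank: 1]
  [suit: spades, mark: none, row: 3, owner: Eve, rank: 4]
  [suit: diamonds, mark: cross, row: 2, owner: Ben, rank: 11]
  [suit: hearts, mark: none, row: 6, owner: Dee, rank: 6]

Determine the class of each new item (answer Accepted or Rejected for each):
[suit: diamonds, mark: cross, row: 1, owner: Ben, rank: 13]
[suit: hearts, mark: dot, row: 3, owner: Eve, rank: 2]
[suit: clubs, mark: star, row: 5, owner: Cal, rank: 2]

Rejected, Rejected, Accepted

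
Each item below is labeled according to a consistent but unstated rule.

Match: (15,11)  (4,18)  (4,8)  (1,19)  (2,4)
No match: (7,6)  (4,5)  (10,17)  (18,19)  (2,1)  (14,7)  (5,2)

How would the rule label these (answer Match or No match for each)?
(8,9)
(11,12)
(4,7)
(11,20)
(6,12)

No match, No match, No match, No match, Match

The common property of the 'Match' items is: sum is even. No 'No match' item has it.
No match: (8,9), since 8+9 = 17.
No match: (11,12), since 11+12 = 23.
No match: (4,7), since 4+7 = 11.
No match: (11,20), since 11+20 = 31.
Match: (6,12), since 6+12 = 18.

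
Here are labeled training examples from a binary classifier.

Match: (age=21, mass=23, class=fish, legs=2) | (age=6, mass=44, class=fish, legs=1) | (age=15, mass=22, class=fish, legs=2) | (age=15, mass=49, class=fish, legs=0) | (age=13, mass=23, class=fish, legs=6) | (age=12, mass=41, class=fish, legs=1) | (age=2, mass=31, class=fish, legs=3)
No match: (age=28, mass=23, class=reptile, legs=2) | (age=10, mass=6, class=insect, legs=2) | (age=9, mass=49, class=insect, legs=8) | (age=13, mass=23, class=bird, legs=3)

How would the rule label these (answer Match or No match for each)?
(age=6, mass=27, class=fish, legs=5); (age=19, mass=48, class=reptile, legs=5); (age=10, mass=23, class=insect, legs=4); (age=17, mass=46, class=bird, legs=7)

The classifier is using: class is fish.
(age=6, mass=27, class=fish, legs=5): class is fish, qualifies → Match. (age=19, mass=48, class=reptile, legs=5): class is reptile, fails this test → No match. (age=10, mass=23, class=insect, legs=4): class is insect, fails this test → No match. (age=17, mass=46, class=bird, legs=7): class is bird, fails this test → No match.

Match, No match, No match, No match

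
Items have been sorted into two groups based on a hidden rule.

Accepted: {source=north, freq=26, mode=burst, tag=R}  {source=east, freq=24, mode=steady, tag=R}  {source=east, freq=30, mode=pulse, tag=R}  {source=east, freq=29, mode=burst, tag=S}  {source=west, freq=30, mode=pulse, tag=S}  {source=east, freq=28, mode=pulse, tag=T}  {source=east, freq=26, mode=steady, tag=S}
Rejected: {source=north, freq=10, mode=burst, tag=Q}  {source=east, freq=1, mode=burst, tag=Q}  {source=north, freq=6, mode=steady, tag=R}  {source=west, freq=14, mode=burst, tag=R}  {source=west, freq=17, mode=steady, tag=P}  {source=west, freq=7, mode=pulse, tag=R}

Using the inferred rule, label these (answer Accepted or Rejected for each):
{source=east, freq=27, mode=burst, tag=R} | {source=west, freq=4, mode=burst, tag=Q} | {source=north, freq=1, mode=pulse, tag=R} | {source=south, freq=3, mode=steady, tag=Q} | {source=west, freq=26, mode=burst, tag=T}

Accepted, Rejected, Rejected, Rejected, Accepted

The distinguishing property — freq ≥ 24 — holds for all the 'Accepted' cases and none of the 'Rejected' cases.
{source=east, freq=27, mode=burst, tag=R} → freq = 27 → Accepted. {source=west, freq=4, mode=burst, tag=Q} → freq = 4 → Rejected. {source=north, freq=1, mode=pulse, tag=R} → freq = 1 → Rejected. {source=south, freq=3, mode=steady, tag=Q} → freq = 3 → Rejected. {source=west, freq=26, mode=burst, tag=T} → freq = 26 → Accepted.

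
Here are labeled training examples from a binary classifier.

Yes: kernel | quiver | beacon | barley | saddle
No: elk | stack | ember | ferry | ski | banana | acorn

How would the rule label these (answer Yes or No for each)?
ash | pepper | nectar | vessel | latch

The classifier is using: even length AND contains 'e'.

No, Yes, Yes, Yes, No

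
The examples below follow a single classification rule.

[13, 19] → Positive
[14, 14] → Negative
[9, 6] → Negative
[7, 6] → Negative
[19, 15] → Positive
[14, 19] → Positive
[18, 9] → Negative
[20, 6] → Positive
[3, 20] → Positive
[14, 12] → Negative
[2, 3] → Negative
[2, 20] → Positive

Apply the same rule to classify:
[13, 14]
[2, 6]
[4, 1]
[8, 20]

Negative, Negative, Negative, Positive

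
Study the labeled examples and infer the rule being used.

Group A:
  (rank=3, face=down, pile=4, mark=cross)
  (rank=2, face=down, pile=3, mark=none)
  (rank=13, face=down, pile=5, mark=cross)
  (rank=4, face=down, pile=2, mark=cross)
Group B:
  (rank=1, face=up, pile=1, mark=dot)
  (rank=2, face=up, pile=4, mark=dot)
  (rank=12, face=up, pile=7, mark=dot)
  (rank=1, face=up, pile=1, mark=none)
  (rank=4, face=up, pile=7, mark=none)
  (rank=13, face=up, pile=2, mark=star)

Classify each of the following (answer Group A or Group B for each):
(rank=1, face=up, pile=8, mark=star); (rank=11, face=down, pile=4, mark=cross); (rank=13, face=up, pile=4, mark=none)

The distinguishing property — face is down — holds for all the 'Group A' cases and none of the 'Group B' cases.

Group B, Group A, Group B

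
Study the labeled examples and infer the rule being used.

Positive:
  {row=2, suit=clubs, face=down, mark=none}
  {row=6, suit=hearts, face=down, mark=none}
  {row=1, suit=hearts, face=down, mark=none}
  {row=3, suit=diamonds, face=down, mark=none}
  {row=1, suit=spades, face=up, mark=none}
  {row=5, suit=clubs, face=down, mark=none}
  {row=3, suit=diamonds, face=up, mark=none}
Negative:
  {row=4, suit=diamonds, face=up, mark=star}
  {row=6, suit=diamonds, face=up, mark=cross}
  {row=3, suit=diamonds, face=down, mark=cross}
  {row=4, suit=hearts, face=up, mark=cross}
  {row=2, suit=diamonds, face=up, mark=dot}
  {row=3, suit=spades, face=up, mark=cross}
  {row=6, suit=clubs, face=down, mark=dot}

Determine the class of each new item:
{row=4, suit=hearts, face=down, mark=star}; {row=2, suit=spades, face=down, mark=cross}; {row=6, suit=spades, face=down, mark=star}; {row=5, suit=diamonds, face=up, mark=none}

The rule appears to be: mark is none.

Negative, Negative, Negative, Positive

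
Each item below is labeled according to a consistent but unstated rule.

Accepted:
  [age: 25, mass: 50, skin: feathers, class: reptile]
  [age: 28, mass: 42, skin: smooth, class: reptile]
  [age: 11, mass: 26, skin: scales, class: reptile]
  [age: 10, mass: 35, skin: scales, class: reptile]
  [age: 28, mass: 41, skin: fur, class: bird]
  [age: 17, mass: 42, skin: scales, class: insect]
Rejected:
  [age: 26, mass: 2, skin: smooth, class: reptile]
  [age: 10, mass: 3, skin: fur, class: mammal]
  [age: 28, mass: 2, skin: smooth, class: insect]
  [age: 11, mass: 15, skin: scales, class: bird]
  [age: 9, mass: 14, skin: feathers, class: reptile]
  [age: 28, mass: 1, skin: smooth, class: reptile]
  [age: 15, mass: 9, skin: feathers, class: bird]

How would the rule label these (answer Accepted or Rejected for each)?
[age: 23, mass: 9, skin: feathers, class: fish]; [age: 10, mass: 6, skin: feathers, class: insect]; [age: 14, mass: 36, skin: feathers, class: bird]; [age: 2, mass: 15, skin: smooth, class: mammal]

One predicate separates the groups cleanly: mass ≥ 26.
[age: 23, mass: 9, skin: feathers, class: fish]: mass = 9 — does not fit, so Rejected.
[age: 10, mass: 6, skin: feathers, class: insect]: mass = 6 — does not fit, so Rejected.
[age: 14, mass: 36, skin: feathers, class: bird]: mass = 36 — passes, so Accepted.
[age: 2, mass: 15, skin: smooth, class: mammal]: mass = 15 — does not fit, so Rejected.

Rejected, Rejected, Accepted, Rejected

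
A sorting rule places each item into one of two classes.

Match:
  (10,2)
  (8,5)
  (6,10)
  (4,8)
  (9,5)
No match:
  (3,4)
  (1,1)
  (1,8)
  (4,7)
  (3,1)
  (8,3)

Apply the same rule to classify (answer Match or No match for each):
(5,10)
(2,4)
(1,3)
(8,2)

All 'Match' examples share one property — sum ≥ 12 — and every 'No match' example lacks it.
(5,10) → 5+10 = 15 → Match. (2,4) → 2+4 = 6 → No match. (1,3) → 1+3 = 4 → No match. (8,2) → 8+2 = 10 → No match.

Match, No match, No match, No match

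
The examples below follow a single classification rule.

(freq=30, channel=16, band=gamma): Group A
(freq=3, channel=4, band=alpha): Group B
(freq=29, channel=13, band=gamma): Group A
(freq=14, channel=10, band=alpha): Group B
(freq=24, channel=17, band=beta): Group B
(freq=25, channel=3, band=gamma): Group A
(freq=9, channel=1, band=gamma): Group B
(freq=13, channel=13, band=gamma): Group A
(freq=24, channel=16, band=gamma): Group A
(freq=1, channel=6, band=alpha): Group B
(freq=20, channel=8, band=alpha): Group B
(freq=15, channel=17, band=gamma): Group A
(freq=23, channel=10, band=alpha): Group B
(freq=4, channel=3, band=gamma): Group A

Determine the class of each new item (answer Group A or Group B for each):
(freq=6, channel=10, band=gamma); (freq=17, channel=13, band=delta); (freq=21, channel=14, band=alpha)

All 'Group A' examples share one property — band is gamma AND channel ≥ 3 — and every 'Group B' example lacks it.

Group A, Group B, Group B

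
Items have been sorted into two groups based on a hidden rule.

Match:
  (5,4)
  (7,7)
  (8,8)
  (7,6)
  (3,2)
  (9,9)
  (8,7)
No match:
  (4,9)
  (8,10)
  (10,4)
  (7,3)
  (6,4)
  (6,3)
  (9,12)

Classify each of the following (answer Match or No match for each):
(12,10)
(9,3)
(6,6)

No match, No match, Match

The distinguishing property — |first − second| ≤ 1 — holds for all the 'Match' cases and none of the 'No match' cases.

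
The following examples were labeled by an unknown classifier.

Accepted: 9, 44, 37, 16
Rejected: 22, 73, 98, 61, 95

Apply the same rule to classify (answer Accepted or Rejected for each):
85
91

All 'Accepted' examples share one property — ≡ 2 (mod 7) — and every 'Rejected' example lacks it.
85: 85 mod 7 = 1 — fails the rule, so Rejected.
91: 91 mod 7 = 0 — fails the rule, so Rejected.

Rejected, Rejected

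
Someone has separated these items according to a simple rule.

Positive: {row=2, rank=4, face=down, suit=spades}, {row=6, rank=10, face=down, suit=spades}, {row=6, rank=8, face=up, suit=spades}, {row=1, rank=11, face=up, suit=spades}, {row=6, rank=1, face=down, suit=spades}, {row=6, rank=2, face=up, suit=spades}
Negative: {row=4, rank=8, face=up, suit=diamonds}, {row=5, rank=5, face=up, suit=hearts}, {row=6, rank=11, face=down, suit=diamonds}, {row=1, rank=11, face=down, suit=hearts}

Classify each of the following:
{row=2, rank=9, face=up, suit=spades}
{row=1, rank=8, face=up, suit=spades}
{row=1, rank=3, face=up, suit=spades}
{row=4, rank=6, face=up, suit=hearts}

Positive, Positive, Positive, Negative

The distinguishing property — suit is spades — holds for all the 'Positive' cases and none of the 'Negative' cases.
{row=2, rank=9, face=up, suit=spades}: suit is spades, checks out → Positive.
{row=1, rank=8, face=up, suit=spades}: suit is spades, checks out → Positive.
{row=1, rank=3, face=up, suit=spades}: suit is spades, checks out → Positive.
{row=4, rank=6, face=up, suit=hearts}: suit is hearts, fails the rule → Negative.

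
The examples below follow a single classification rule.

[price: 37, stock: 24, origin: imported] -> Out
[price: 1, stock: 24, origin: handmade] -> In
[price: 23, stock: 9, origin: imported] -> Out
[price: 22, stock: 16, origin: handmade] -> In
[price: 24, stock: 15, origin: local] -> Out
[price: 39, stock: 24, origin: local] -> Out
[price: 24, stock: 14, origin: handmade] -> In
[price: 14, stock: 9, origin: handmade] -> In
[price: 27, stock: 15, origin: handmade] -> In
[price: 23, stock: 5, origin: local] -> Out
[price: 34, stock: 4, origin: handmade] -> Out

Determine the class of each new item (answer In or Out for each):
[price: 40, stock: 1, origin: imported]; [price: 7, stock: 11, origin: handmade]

The simplest hypothesis consistent with all the labels is: origin is handmade AND stock ≥ 5.
[price: 40, stock: 1, origin: imported]: Out (origin is imported, stock = 1). [price: 7, stock: 11, origin: handmade]: In (origin is handmade, stock = 11).

Out, In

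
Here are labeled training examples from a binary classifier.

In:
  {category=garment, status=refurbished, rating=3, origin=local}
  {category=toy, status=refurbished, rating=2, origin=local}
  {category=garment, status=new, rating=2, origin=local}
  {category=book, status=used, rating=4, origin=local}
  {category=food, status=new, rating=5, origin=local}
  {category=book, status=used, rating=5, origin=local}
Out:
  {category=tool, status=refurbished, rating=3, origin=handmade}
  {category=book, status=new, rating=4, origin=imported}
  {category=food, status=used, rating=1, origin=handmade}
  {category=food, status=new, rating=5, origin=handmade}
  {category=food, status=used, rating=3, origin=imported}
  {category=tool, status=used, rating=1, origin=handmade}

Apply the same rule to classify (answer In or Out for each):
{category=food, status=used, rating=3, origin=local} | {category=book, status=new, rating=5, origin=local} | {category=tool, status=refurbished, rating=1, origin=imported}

The common property of the 'In' items is: origin is local. No 'Out' item has it.
{category=food, status=used, rating=3, origin=local} — origin is local, hence In. {category=book, status=new, rating=5, origin=local} — origin is local, hence In. {category=tool, status=refurbished, rating=1, origin=imported} — origin is imported, hence Out.

In, In, Out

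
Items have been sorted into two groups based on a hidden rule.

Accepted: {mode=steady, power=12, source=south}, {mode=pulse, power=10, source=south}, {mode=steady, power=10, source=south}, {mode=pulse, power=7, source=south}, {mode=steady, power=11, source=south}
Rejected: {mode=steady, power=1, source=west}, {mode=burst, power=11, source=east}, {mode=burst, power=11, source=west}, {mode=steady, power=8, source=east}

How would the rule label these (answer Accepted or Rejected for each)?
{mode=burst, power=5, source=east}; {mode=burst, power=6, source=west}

Comparing the two groups points to one rule — source is south.
{mode=burst, power=5, source=east}: Rejected (source is east). {mode=burst, power=6, source=west}: Rejected (source is west).

Rejected, Rejected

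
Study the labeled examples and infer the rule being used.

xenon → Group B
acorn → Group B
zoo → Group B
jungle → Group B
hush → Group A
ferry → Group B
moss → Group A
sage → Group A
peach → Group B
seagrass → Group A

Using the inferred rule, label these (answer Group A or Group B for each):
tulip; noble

Group B, Group B

The common property of the 'Group A' items is: contains 's'. No 'Group B' item has it.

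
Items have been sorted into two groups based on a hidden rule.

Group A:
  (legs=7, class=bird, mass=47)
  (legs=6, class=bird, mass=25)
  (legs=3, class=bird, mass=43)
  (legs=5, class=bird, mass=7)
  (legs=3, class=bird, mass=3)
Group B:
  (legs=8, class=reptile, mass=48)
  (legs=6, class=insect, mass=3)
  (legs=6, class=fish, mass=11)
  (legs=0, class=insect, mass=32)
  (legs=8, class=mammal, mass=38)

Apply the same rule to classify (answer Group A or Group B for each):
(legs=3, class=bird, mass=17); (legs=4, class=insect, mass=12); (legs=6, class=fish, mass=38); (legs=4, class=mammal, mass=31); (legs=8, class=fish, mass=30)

Group A, Group B, Group B, Group B, Group B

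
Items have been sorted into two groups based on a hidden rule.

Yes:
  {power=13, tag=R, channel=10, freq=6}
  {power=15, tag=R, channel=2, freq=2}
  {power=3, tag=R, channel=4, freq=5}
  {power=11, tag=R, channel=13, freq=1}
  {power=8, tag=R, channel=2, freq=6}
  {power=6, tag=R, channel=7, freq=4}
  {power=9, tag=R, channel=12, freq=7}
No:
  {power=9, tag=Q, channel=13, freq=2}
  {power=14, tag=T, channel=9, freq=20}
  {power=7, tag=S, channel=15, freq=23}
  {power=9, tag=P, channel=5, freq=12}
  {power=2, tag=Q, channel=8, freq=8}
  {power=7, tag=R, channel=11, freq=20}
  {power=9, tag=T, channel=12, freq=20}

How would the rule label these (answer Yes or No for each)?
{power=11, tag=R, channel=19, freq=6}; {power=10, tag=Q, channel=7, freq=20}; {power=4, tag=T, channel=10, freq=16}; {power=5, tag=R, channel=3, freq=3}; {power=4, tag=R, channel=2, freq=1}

Yes, No, No, Yes, Yes

'Yes' ⟺ tag is R AND freq ≤ 7.
{power=11, tag=R, channel=19, freq=6} — tag is R, freq = 6, hence Yes. {power=10, tag=Q, channel=7, freq=20} — tag is Q, freq = 20, hence No. {power=4, tag=T, channel=10, freq=16} — tag is T, freq = 16, hence No. {power=5, tag=R, channel=3, freq=3} — tag is R, freq = 3, hence Yes. {power=4, tag=R, channel=2, freq=1} — tag is R, freq = 1, hence Yes.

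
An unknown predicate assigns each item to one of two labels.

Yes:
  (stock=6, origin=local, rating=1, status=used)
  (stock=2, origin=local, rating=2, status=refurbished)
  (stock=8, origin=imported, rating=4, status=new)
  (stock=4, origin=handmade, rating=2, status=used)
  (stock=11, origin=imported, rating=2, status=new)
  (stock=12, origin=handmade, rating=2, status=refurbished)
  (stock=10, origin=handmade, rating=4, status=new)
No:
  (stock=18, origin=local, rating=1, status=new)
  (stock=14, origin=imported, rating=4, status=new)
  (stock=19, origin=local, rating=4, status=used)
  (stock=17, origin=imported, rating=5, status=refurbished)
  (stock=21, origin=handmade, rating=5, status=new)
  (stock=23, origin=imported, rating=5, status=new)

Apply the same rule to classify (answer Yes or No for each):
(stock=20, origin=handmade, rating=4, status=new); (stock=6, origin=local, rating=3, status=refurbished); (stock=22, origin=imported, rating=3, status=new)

Rule: stock ≤ 12. This holds for each 'Yes' example and fails for each 'No' one.
(stock=20, origin=handmade, rating=4, status=new) — stock = 20, hence No. (stock=6, origin=local, rating=3, status=refurbished) — stock = 6, hence Yes. (stock=22, origin=imported, rating=3, status=new) — stock = 22, hence No.

No, Yes, No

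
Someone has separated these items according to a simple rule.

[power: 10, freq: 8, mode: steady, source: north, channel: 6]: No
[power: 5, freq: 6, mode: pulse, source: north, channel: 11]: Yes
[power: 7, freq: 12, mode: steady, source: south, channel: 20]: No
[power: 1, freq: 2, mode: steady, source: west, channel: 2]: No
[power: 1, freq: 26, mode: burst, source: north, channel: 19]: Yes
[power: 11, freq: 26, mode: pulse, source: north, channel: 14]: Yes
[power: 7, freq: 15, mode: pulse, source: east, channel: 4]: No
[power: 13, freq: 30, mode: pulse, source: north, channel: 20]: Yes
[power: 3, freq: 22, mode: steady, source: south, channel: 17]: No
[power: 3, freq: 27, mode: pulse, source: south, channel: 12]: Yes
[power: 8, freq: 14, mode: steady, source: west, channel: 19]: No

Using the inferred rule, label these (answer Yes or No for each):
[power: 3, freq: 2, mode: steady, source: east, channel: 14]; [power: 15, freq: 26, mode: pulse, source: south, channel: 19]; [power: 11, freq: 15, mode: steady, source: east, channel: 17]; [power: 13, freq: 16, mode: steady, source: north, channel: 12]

All 'Yes' examples share one property — freq = 6 OR freq ≥ 26 — and every 'No' example lacks it.

No, Yes, No, No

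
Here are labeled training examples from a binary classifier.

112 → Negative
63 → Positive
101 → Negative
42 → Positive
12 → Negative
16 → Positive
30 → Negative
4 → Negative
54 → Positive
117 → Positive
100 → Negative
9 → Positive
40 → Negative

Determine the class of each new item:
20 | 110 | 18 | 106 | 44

Negative, Negative, Positive, Positive, Positive

The pattern is that an item is 'Positive' exactly when: digit sum ≥ 5.
Negative: 20, since digit sum 2+0 = 2.
Negative: 110, since digit sum 1+1+0 = 2.
Positive: 18, since digit sum 1+8 = 9.
Positive: 106, since digit sum 1+0+6 = 7.
Positive: 44, since digit sum 4+4 = 8.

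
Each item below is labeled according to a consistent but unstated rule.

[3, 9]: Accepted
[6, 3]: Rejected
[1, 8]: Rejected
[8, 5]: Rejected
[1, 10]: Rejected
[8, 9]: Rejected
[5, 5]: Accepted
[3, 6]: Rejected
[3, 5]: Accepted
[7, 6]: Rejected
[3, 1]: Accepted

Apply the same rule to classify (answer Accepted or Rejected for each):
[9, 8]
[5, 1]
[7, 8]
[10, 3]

Rejected, Accepted, Rejected, Rejected

The common property of the 'Accepted' items is: sum is even. No 'Rejected' item has it.
[9, 8]: Rejected (9+8 = 17). [5, 1]: Accepted (5+1 = 6). [7, 8]: Rejected (7+8 = 15). [10, 3]: Rejected (10+3 = 13).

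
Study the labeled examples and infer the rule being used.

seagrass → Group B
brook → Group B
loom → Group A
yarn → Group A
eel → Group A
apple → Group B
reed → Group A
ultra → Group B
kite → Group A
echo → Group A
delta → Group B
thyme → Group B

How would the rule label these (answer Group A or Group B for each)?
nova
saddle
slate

The common property of the 'Group A' items is: length ≤ 4. No 'Group B' item has it.

Group A, Group B, Group B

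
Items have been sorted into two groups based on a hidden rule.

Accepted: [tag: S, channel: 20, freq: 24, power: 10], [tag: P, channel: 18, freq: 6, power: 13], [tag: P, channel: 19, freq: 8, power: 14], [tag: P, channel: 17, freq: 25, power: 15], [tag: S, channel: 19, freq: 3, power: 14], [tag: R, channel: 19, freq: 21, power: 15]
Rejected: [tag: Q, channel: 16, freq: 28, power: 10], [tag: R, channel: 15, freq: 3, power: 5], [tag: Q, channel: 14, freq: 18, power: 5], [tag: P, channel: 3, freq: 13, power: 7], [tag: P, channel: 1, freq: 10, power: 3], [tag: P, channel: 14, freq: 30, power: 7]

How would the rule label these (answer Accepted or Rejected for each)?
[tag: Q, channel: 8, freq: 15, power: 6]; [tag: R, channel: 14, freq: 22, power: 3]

Rejected, Rejected

The pattern is that an item is 'Accepted' exactly when: channel ≥ 17.
[tag: Q, channel: 8, freq: 15, power: 6]: Rejected (channel = 8).
[tag: R, channel: 14, freq: 22, power: 3]: Rejected (channel = 14).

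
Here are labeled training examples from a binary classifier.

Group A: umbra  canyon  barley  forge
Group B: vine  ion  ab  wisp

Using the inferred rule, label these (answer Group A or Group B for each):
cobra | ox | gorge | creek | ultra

Group A, Group B, Group A, Group A, Group A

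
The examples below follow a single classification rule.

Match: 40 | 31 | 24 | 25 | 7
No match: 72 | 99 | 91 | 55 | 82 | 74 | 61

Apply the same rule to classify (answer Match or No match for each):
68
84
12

No match, No match, Match

One predicate separates the groups cleanly: at most 40.
68: 68 > 40 — does not satisfy this, so No match.
84: 84 > 40 — does not satisfy this, so No match.
12: 12 ≤ 40 — matches, so Match.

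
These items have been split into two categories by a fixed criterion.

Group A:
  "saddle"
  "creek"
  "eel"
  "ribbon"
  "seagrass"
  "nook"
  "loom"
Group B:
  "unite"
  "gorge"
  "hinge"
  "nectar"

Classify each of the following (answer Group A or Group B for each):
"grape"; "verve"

Group B, Group B

The distinguishing property — has a double letter — holds for all the 'Group A' cases and none of the 'Group B' cases.
"grape" → no doubled letter → Group B. "verve" → no doubled letter → Group B.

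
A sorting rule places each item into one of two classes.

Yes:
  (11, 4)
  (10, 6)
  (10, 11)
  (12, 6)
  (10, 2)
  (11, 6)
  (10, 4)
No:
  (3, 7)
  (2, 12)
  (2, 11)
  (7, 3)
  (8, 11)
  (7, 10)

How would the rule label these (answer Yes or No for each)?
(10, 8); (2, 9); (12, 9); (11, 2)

The rule appears to be: first ≥ 10.
Yes: (10, 8), since first 10.
No: (2, 9), since first 2.
Yes: (12, 9), since first 12.
Yes: (11, 2), since first 11.

Yes, No, Yes, Yes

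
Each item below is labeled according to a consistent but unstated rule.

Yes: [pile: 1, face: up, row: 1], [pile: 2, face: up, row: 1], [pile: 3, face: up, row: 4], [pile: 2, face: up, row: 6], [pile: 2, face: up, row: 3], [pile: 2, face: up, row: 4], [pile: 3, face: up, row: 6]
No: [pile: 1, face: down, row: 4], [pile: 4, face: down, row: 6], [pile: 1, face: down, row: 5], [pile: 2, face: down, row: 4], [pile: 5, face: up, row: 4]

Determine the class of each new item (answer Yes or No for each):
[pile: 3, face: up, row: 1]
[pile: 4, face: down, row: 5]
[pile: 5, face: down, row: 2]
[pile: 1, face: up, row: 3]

Rule: face is up AND pile ≤ 3. This holds for each 'Yes' example and fails for each 'No' one.

Yes, No, No, Yes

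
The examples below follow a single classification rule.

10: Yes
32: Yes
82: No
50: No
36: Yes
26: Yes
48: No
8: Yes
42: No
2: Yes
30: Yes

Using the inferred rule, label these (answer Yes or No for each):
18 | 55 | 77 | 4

The simplest hypothesis consistent with all the labels is: at most 36.
18: 18 ≤ 36, qualifies → Yes. 55: 55 > 36, does not pass → No. 77: 77 > 36, does not pass → No. 4: 4 ≤ 36, qualifies → Yes.

Yes, No, No, Yes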